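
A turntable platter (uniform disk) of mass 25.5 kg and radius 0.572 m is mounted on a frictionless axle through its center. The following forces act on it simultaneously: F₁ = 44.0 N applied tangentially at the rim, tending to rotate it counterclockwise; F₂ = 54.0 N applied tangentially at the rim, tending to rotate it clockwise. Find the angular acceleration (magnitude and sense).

α ≈ 1.37 rad/s², clockwise

I = ½MR² = (1/2)(25.5)(0.572)² = 4.172 kg·m².
Taking counterclockwise as positive: τ₁ = +(44.0)(0.572) = +25.17 N·m; τ₂ = −(54.0)(0.572) = −30.89 N·m.
Net torque τ = -5.720 N·m.
α = τ/I = -5.720/4.172 = -1.371 rad/s².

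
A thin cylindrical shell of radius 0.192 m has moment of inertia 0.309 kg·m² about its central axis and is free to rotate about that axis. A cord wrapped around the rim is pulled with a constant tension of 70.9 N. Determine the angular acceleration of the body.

τ = F R = (70.9)(0.192) = 13.61 N·m.
Newton's second law for rotation, τ = Iα, gives α = τ/I = 13.61/0.3090 = 44.05 rad/s².

α ≈ 44.1 rad/s²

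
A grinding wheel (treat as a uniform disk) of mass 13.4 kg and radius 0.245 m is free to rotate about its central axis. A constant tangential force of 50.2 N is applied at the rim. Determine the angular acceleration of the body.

I = ½MR² = (1/2)(13.4)(0.245)² = 0.4022 kg·m².
τ = F R = (50.2)(0.245) = 12.30 N·m.
Newton's second law for rotation, τ = Iα, gives α = τ/I = 12.30/0.4022 = 30.58 rad/s².

α ≈ 30.6 rad/s²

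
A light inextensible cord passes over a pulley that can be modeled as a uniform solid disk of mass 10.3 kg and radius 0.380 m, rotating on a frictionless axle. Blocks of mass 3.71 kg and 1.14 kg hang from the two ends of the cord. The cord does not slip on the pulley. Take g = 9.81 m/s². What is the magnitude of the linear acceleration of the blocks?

a ≈ 2.52 m/s²

I = ½MR² = (1/2)(10.3)(0.380)² = 0.7437 kg·m².
Heavier block: m₁g − T₁ = m₁a. Lighter block: T₂ − m₂g = m₂a.
Pulley: (T₁ − T₂)R = Iα = I(a/R), so T₁ − T₂ = (I/R²)a = (1/2)M_p a = 5.150·a.
Adding the three: (m₁ − m₂)g = (m₁ + m₂ + 5.150)a, so a = (3.71 − 1.14)(9.81)/(3.71 + 1.14 + 5.150) = 2.521 m/s².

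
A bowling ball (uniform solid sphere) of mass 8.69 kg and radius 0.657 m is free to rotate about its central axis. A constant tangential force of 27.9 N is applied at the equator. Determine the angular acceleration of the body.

α ≈ 12.2 rad/s²

I = (2/5)MR² = (2/5)(8.69)(0.657)² = 1.500 kg·m².
τ = F R = (27.9)(0.657) = 18.33 N·m.
Newton's second law for rotation, τ = Iα, gives α = τ/I = 18.33/1.500 = 12.22 rad/s².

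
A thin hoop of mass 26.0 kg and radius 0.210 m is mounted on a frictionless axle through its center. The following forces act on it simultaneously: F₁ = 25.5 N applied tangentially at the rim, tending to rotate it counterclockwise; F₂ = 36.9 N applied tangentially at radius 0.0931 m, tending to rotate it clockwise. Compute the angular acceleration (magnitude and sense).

I = MR² = (26.0)(0.210)² = 1.147 kg·m².
Taking counterclockwise as positive: τ₁ = +(25.5)(0.210) = +5.355 N·m; τ₂ = −(36.9)(0.0931) = −3.435 N·m.
Net torque τ = 1.920 N·m.
α = τ/I = 1.920/1.147 = 1.674 rad/s².

α ≈ 1.67 rad/s², counterclockwise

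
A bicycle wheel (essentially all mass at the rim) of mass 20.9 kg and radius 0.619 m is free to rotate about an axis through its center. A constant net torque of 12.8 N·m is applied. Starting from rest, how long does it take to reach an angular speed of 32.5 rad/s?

I = MR² = (20.9)(0.619)² = 8.008 kg·m².
α = τ/I = 12.8/8.008 = 1.598 rad/s².
ω = αt ⇒ t = ω/α = 32.5/1.598 = 20.33 s.

t ≈ 20.3 s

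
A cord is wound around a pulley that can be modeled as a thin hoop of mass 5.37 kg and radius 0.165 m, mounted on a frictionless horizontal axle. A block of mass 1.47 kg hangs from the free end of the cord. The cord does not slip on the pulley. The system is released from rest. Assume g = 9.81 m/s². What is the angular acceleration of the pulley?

I = MR² = (5.37)(0.165)² = 0.1462 kg·m².
Block: mg − T = ma. Pulley: TR = Iα. No-slip: a = αR, so T = (I/R²)a = 5.370·a.
Then mg = (m + 5.370)a, so a = (1.47)(9.81)/(1.47 + 5.370) = 2.108 m/s².
α = a/R = 2.108/0.165 = 12.78 rad/s².

α ≈ 12.8 rad/s²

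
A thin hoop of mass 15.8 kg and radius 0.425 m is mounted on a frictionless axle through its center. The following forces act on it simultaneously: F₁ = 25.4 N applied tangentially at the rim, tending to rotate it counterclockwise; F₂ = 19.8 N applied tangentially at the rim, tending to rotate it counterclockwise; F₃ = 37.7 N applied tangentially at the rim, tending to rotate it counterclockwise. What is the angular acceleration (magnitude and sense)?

I = MR² = (15.8)(0.425)² = 2.854 kg·m².
Taking counterclockwise as positive: τ₁ = +(25.4)(0.425) = +10.79 N·m; τ₂ = +(19.8)(0.425) = +8.415 N·m; τ₃ = +(37.7)(0.425) = +16.02 N·m.
Net torque τ = 35.23 N·m.
α = τ/I = 35.23/2.854 = 12.35 rad/s².

α ≈ 12.3 rad/s², counterclockwise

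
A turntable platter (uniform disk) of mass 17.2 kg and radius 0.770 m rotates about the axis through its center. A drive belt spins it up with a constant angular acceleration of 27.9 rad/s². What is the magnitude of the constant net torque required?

I = ½MR² = (1/2)(17.2)(0.770)² = 5.099 kg·m².
τ = Iα = (5.099)(27.90) = 142.3 N·m.

τ ≈ 142 N·m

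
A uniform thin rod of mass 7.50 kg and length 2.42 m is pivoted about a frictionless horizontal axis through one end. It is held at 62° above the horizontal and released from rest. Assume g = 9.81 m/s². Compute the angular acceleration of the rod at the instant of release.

About the pivot, I = (1/3)ML² = (1/3)(7.50)(2.42)² = 14.64 kg·m².
The weight acts at the center, a distance L/2 = 1.210 m from the pivot; τ = Mg(L/2) cos 62° = 41.80 N·m.
α = τ/I = 41.80/14.64 = 2.855 rad/s².

α ≈ 2.85 rad/s²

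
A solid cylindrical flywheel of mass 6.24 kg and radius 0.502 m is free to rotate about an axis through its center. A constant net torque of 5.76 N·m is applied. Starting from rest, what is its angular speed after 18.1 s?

I = ½MR² = (1/2)(6.24)(0.502)² = 0.7863 kg·m².
α = τ/I = 5.76/0.7863 = 7.326 rad/s².
ω = ω₀ + αt = 0 + (7.326)(18.1) = 132.6 rad/s.

ω ≈ 133 rad/s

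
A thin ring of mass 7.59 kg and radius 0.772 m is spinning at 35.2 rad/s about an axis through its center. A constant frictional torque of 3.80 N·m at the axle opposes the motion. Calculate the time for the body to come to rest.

I = MR² = (7.59)(0.772)² = 4.524 kg·m².
The net torque has magnitude 3.80 N·m, opposing ω.
|α| = τ/I = 3.800/4.524 = 0.8401 rad/s² (deceleration).
0 = ω₀ − |α|t ⇒ t = ω₀/|α| = 35.2/0.8401 = 41.90 s.

t ≈ 41.9 s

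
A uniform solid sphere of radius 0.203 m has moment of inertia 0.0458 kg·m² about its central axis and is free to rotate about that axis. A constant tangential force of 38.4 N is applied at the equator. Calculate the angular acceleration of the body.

α ≈ 170 rad/s²

τ = F R = (38.4)(0.203) = 7.795 N·m.
Newton's second law for rotation, τ = Iα, gives α = τ/I = 7.795/0.04580 = 170.2 rad/s².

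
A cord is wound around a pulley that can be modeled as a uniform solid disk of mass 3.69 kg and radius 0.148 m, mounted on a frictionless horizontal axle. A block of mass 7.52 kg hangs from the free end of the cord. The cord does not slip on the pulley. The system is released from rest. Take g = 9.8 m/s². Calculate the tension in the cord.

T ≈ 14.5 N

I = ½MR² = (1/2)(3.69)(0.148)² = 0.04041 kg·m².
Block: mg − T = ma. Pulley: TR = Iα. No-slip: a = αR, so T = (I/R²)a = 1.845·a.
Then mg = (m + 1.845)a, so a = (7.52)(9.8)/(7.52 + 1.845) = 7.869 m/s².
T = 1.845·a = 14.52 N.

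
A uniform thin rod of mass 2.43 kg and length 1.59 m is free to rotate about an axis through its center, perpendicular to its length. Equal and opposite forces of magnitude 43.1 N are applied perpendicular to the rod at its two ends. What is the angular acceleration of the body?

I = (1/12)ML² = (1/12)(2.43)(1.59)² = 0.5119 kg·m².
The couple gives τ = F·(L/2) + F·(L/2) = F L = (43.1)(1.59) = 68.53 N·m.
Newton's second law for rotation, τ = Iα, gives α = τ/I = 68.53/0.5119 = 133.9 rad/s².

α ≈ 134 rad/s²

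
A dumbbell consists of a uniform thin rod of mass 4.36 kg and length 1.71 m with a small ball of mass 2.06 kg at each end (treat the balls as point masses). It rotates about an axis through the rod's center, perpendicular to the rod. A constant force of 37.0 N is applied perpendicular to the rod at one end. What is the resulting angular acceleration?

α ≈ 7.76 rad/s²

I_rod = (1/12)ML² = (1/12)(4.36)(1.71)² = 1.062 kg·m².
I_balls = 2·m·(L/2)² = 2(2.06)(0.8550)² = 3.012 kg·m².
Total I = 4.074 kg·m².
τ = F·(L/2) = (37.0)(0.855) = 31.63 N·m.
α = τ/I = 31.63/4.074 = 7.765 rad/s².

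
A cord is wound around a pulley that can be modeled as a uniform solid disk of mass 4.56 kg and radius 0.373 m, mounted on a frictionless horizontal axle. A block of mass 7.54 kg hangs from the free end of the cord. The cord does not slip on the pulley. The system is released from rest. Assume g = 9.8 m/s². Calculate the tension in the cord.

I = ½MR² = (1/2)(4.56)(0.373)² = 0.3172 kg·m².
Block: mg − T = ma. Pulley: TR = Iα. No-slip: a = αR, so T = (I/R²)a = 2.280·a.
Then mg = (m + 2.280)a, so a = (7.54)(9.8)/(7.54 + 2.280) = 7.525 m/s².
T = 2.280·a = 17.16 N.

T ≈ 17.2 N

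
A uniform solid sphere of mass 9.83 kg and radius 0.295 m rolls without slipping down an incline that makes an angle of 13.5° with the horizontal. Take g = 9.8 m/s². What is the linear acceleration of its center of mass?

a ≈ 1.63 m/s²

Translation along the incline: Mg sinθ − f = Ma.
Rotation about the center: fR = Iα with I = (2/5)MR². No-slip gives a = αR, so f = (I/R²)a = (2/5)M a.
Substituting: Mg sinθ = (1 + 0.4000)Ma, so a = g sinθ/(1 + 0.4000) = (9.8) sin 13.5° / 1.400 = 1.634 m/s².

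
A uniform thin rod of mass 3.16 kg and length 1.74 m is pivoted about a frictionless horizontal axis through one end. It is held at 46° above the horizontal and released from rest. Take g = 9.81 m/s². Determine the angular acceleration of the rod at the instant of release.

About the pivot, I = (1/3)ML² = (1/3)(3.16)(1.74)² = 3.189 kg·m².
The weight acts at the center, a distance L/2 = 0.8700 m from the pivot; τ = Mg(L/2) cos 46° = 18.73 N·m.
α = τ/I = 18.73/3.189 = 5.875 rad/s².

α ≈ 5.87 rad/s²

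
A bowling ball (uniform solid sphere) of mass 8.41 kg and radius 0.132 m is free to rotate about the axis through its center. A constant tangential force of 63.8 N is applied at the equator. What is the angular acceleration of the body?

α ≈ 144 rad/s²

I = (2/5)MR² = (2/5)(8.41)(0.132)² = 0.05861 kg·m².
τ = F R = (63.8)(0.132) = 8.422 N·m.
Newton's second law for rotation, τ = Iα, gives α = τ/I = 8.422/0.05861 = 143.7 rad/s².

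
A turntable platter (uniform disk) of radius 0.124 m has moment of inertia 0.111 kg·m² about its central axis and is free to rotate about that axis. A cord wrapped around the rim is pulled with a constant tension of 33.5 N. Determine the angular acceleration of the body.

τ = F R = (33.5)(0.124) = 4.154 N·m.
Newton's second law for rotation, τ = Iα, gives α = τ/I = 4.154/0.1110 = 37.42 rad/s².

α ≈ 37.4 rad/s²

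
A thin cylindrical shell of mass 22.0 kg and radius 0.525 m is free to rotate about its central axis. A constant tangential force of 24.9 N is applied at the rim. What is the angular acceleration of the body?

α ≈ 2.16 rad/s²

I = MR² = (22.0)(0.525)² = 6.064 kg·m².
τ = F R = (24.9)(0.525) = 13.07 N·m.
From τ = Iα: α = 13.07/6.064 = 2.156 rad/s².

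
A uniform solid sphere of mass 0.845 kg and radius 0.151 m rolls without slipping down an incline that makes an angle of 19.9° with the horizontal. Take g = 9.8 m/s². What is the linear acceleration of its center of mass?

a ≈ 2.38 m/s²

Translation along the incline: Mg sinθ − f = Ma.
Rotation about the center: fR = Iα with I = (2/5)MR². No-slip gives a = αR, so f = (I/R²)a = (2/5)M a.
Substituting: Mg sinθ = (1 + 0.4000)Ma, so a = g sinθ/(1 + 0.4000) = (9.8) sin 19.9° / 1.400 = 2.383 m/s².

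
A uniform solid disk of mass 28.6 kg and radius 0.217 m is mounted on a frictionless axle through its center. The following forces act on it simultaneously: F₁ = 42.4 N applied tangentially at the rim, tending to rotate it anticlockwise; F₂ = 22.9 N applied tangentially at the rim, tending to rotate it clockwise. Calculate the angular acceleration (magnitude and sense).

I = ½MR² = (1/2)(28.6)(0.217)² = 0.6734 kg·m².
Taking anticlockwise as positive: τ₁ = +(42.4)(0.217) = +9.201 N·m; τ₂ = −(22.9)(0.217) = −4.969 N·m.
Net torque τ = 4.231 N·m.
α = τ/I = 4.231/0.6734 = 6.284 rad/s².

α ≈ 6.28 rad/s², anticlockwise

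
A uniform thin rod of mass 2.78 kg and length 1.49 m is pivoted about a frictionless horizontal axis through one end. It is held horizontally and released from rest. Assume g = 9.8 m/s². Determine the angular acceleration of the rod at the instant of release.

α ≈ 9.87 rad/s²

About the pivot, I = (1/3)ML² = (1/3)(2.78)(1.49)² = 2.057 kg·m².
The weight acts at the center, a distance L/2 = 0.7450 m from the pivot; τ = Mg(L/2) = 20.30 N·m.
α = τ/I = 20.30/2.057 = 9.866 rad/s².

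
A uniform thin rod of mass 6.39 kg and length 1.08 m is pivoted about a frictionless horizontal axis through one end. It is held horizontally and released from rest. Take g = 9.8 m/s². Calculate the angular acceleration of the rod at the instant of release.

α ≈ 13.6 rad/s²

About the pivot, I = (1/3)ML² = (1/3)(6.39)(1.08)² = 2.484 kg·m².
The weight acts at the center, a distance L/2 = 0.5400 m from the pivot; τ = Mg(L/2) = 33.82 N·m.
α = τ/I = 33.82/2.484 = 13.61 rad/s².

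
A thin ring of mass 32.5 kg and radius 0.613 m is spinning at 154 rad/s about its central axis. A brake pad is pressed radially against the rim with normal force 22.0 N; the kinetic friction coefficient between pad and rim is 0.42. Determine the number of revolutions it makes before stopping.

I = MR² = (32.5)(0.613)² = 12.21 kg·m².
Friction force f = μN = (0.42)(22.0) = 9.240 N at the rim; torque magnitude τ = fR = 5.664 N·m, opposing ω.
|α| = τ/I = 5.664/12.21 = 0.4638 rad/s² (deceleration).
ω² = ω₀² − 2|α|θ with ω = 0 ⇒ θ = ω₀²/(2|α|) = 25570 rad = 4069 rev.

≈ 4070 revolutions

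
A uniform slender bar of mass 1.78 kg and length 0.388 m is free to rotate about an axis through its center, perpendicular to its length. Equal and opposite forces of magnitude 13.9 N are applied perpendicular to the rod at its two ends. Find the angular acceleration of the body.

I = (1/12)ML² = (1/12)(1.78)(0.388)² = 0.02233 kg·m².
The couple gives τ = F·(L/2) + F·(L/2) = F L = (13.9)(0.388) = 5.393 N·m.
Newton's second law for rotation, τ = Iα, gives α = τ/I = 5.393/0.02233 = 241.5 rad/s².

α ≈ 242 rad/s²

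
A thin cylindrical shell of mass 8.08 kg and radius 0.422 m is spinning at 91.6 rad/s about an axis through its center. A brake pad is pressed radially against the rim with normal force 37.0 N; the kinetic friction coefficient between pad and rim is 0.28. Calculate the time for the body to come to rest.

t ≈ 30.1 s

I = MR² = (8.08)(0.422)² = 1.439 kg·m².
Friction force f = μN = (0.28)(37.0) = 10.36 N at the rim; torque magnitude τ = fR = 4.372 N·m, opposing ω.
|α| = τ/I = 4.372/1.439 = 3.038 rad/s² (deceleration).
0 = ω₀ − |α|t ⇒ t = ω₀/|α| = 91.6/3.038 = 30.15 s.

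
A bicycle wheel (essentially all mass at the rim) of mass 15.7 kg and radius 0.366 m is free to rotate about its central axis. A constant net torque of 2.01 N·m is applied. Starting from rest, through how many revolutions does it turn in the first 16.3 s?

≈ 20.2 revolutions

I = MR² = (15.7)(0.366)² = 2.103 kg·m².
α = τ/I = 2.01/2.103 = 0.9557 rad/s².
θ = ½αt² = ½(0.9557)(16.3)² = 127.0 rad.
Revolutions = θ/(2π) = 20.21.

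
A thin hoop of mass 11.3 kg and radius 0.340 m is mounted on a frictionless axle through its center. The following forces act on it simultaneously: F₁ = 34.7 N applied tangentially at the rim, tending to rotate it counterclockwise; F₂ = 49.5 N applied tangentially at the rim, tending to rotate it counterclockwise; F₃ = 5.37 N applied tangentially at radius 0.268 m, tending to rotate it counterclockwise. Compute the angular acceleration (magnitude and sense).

I = MR² = (11.3)(0.340)² = 1.306 kg·m².
Taking counterclockwise as positive: τ₁ = +(34.7)(0.340) = +11.80 N·m; τ₂ = +(49.5)(0.340) = +16.83 N·m; τ₃ = +(5.37)(0.268) = +1.439 N·m.
Net torque τ = 30.07 N·m.
α = τ/I = 30.07/1.306 = 23.02 rad/s².

α ≈ 23.0 rad/s², counterclockwise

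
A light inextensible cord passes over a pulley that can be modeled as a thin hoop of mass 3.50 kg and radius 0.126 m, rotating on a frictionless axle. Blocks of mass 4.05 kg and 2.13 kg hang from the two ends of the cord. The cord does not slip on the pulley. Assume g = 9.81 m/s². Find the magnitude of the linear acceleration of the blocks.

a ≈ 1.95 m/s²

I = MR² = (3.50)(0.126)² = 0.05557 kg·m².
Heavier block: m₁g − T₁ = m₁a. Lighter block: T₂ − m₂g = m₂a.
Pulley: (T₁ − T₂)R = Iα = I(a/R), so T₁ − T₂ = (I/R²)a = 1·M_p a = 3.500·a.
Adding the three: (m₁ − m₂)g = (m₁ + m₂ + 3.500)a, so a = (4.05 − 2.13)(9.81)/(4.05 + 2.13 + 3.500) = 1.946 m/s².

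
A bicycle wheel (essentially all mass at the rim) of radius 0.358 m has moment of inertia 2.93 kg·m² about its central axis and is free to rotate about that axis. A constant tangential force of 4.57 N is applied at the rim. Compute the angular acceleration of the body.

τ = F R = (4.57)(0.358) = 1.636 N·m.
Newton's second law for rotation, τ = Iα, gives α = τ/I = 1.636/2.930 = 0.5584 rad/s².

α ≈ 0.558 rad/s²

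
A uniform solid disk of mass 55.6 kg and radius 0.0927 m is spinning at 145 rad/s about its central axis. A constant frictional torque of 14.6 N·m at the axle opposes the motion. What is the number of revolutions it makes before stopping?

≈ 27.4 revolutions

I = ½MR² = (1/2)(55.6)(0.0927)² = 0.2389 kg·m².
The net torque has magnitude 14.6 N·m, opposing ω.
|α| = τ/I = 14.60/0.2389 = 61.12 rad/s² (deceleration).
ω² = ω₀² − 2|α|θ with ω = 0 ⇒ θ = ω₀²/(2|α|) = 172.0 rad = 27.38 rev.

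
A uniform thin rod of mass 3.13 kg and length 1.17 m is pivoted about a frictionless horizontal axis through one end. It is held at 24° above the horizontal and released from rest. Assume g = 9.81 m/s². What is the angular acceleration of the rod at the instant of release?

α ≈ 11.5 rad/s²

About the pivot, I = (1/3)ML² = (1/3)(3.13)(1.17)² = 1.428 kg·m².
The weight acts at the center, a distance L/2 = 0.5850 m from the pivot; τ = Mg(L/2) cos 24° = 16.41 N·m.
α = τ/I = 16.41/1.428 = 11.49 rad/s².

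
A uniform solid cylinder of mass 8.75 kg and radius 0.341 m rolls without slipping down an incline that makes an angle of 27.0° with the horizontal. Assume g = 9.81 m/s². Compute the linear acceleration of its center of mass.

a ≈ 2.97 m/s²

Translation along the incline: Mg sinθ − f = Ma.
Rotation about the center: fR = Iα with I = ½MR². No-slip gives a = αR, so f = (I/R²)a = (1/2)M a.
Substituting: Mg sinθ = (1 + 0.5000)Ma, so a = g sinθ/(1 + 0.5000) = (9.81) sin 27.0° / 1.500 = 2.969 m/s².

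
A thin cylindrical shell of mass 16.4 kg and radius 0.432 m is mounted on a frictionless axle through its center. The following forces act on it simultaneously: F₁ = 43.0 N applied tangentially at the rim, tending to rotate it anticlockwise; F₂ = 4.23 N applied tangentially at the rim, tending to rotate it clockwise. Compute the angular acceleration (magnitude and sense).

I = MR² = (16.4)(0.432)² = 3.061 kg·m².
Taking anticlockwise as positive: τ₁ = +(43.0)(0.432) = +18.58 N·m; τ₂ = −(4.23)(0.432) = −1.827 N·m.
Net torque τ = 16.75 N·m.
α = τ/I = 16.75/3.061 = 5.472 rad/s².

α ≈ 5.47 rad/s², anticlockwise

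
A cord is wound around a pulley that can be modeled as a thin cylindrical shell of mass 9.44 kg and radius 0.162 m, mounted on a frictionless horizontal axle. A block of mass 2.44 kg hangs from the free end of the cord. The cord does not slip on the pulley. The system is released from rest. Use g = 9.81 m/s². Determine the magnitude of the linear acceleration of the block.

I = MR² = (9.44)(0.162)² = 0.2477 kg·m².
Block: mg − T = ma. Pulley: TR = Iα. No-slip: a = αR, so T = (I/R²)a = 9.440·a.
Then mg = (m + 9.440)a, so a = (2.44)(9.81)/(2.44 + 9.440) = 2.015 m/s².

a ≈ 2.01 m/s²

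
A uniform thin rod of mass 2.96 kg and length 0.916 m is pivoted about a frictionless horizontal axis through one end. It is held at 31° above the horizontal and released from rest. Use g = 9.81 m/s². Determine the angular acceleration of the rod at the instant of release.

About the pivot, I = (1/3)ML² = (1/3)(2.96)(0.916)² = 0.8279 kg·m².
The weight acts at the center, a distance L/2 = 0.4580 m from the pivot; τ = Mg(L/2) cos 31° = 11.40 N·m.
α = τ/I = 11.40/0.8279 = 13.77 rad/s².
(Equivalently α = (3g/(2L)) cos 31° = 13.77 rad/s².)

α ≈ 13.8 rad/s²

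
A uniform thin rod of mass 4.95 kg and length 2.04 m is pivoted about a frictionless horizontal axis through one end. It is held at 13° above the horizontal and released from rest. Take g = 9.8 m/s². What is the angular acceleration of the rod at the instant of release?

α ≈ 7.02 rad/s²

About the pivot, I = (1/3)ML² = (1/3)(4.95)(2.04)² = 6.867 kg·m².
The weight acts at the center, a distance L/2 = 1.020 m from the pivot; τ = Mg(L/2) cos 13° = 48.21 N·m.
α = τ/I = 48.21/6.867 = 7.021 rad/s².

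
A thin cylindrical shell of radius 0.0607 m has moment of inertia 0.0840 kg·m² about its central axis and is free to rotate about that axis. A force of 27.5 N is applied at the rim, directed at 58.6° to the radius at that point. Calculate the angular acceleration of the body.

α ≈ 17.0 rad/s²

Only the tangential component produces torque: τ = F R sinθ = (27.5)(0.0607) sin 58.6° = 1.425 N·m.
Newton's second law for rotation, τ = Iα, gives α = τ/I = 1.425/0.08400 = 16.96 rad/s².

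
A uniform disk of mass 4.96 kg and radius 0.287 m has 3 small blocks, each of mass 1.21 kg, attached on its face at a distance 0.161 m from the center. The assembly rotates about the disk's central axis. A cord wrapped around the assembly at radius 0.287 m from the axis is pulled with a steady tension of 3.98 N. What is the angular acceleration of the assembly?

α ≈ 3.83 rad/s²

I_disk = ½MR² = ½(4.96)(0.287)² = 0.2043 kg·m².
I_blocks = 3·m·r² = 3(1.21)(0.161)² = 0.09409 kg·m².
Total I = 0.2984 kg·m².
τ = F r = (3.98)(0.287) = 1.142 N·m.
α = τ/I = 1.142/0.2984 = 3.828 rad/s².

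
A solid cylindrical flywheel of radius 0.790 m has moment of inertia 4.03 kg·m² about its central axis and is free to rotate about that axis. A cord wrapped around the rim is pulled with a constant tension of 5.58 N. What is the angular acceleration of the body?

α ≈ 1.09 rad/s²

τ = F R = (5.58)(0.790) = 4.408 N·m.
From τ = Iα: α = 4.408/4.030 = 1.094 rad/s².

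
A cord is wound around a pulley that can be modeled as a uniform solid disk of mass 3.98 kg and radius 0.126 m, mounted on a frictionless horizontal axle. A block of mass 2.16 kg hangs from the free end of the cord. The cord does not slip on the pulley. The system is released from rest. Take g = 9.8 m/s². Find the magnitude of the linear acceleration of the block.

I = ½MR² = (1/2)(3.98)(0.126)² = 0.03159 kg·m².
Block: mg − T = ma. Pulley: TR = Iα. No-slip: a = αR, so T = (I/R²)a = 1.990·a.
Then mg = (m + 1.990)a, so a = (2.16)(9.8)/(2.16 + 1.990) = 5.101 m/s².

a ≈ 5.10 m/s²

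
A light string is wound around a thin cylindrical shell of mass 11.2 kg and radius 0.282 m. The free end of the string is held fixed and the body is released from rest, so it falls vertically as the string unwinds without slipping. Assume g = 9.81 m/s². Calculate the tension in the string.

T ≈ 54.9 N

Translation: Mg − T = Ma. Rotation about the center: TR = Iα with I = MR².
With a = αR: T = (I/R²)a = M a, so Mg = (1 + 1.000)Ma.
a = g/(1 + 1.000) = 9.81/2.000 = 4.905 m/s².
T = 1.000·M·a = (1.000)(11.2)(4.905) = 54.94 N.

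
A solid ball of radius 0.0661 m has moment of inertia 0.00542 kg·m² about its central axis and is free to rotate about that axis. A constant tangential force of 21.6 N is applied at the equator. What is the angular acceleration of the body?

τ = F R = (21.6)(0.0661) = 1.428 N·m.
From τ = Iα: α = 1.428/0.005420 = 263.4 rad/s².

α ≈ 263 rad/s²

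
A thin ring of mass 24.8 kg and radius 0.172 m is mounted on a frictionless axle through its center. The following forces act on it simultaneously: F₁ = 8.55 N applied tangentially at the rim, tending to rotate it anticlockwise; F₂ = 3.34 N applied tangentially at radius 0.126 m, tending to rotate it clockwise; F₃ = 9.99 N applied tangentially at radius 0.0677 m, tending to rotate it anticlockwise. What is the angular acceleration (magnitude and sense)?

I = MR² = (24.8)(0.172)² = 0.7337 kg·m².
Taking anticlockwise as positive: τ₁ = +(8.55)(0.172) = +1.471 N·m; τ₂ = −(3.34)(0.126) = −0.4208 N·m; τ₃ = +(9.99)(0.0677) = +0.6763 N·m.
Net torque τ = 1.726 N·m.
α = τ/I = 1.726/0.7337 = 2.353 rad/s².

α ≈ 2.35 rad/s², anticlockwise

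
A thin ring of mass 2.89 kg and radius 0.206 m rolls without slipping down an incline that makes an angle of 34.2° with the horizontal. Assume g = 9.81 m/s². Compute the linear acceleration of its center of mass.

a ≈ 2.76 m/s²

Translation along the incline: Mg sinθ − f = Ma.
Rotation about the center: fR = Iα with I = MR². No-slip gives a = αR, so f = (I/R²)a = M a.
Substituting: Mg sinθ = (1 + 1.000)Ma, so a = g sinθ/(1 + 1.000) = (9.81) sin 34.2° / 2.000 = 2.757 m/s².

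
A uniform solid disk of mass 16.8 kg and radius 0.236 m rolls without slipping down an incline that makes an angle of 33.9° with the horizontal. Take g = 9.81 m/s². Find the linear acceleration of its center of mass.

a ≈ 3.65 m/s²

Translation along the incline: Mg sinθ − f = Ma.
Rotation about the center: fR = Iα with I = ½MR². No-slip gives a = αR, so f = (I/R²)a = (1/2)M a.
Substituting: Mg sinθ = (1 + 0.5000)Ma, so a = g sinθ/(1 + 0.5000) = (9.81) sin 33.9° / 1.500 = 3.648 m/s².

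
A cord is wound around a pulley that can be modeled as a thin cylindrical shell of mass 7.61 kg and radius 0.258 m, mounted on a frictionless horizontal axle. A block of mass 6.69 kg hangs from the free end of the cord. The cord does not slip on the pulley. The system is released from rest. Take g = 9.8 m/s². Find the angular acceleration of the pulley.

α ≈ 17.8 rad/s²

I = MR² = (7.61)(0.258)² = 0.5066 kg·m².
Block: mg − T = ma. Pulley: TR = Iα. No-slip: a = αR, so T = (I/R²)a = 7.610·a.
Then mg = (m + 7.610)a, so a = (6.69)(9.8)/(6.69 + 7.610) = 4.585 m/s².
α = a/R = 4.585/0.258 = 17.77 rad/s².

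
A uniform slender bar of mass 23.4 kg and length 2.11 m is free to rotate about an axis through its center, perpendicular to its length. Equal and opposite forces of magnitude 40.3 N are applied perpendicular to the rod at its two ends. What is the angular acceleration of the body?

α ≈ 9.79 rad/s²

I = (1/12)ML² = (1/12)(23.4)(2.11)² = 8.682 kg·m².
The couple gives τ = F·(L/2) + F·(L/2) = F L = (40.3)(2.11) = 85.03 N·m.
Newton's second law for rotation, τ = Iα, gives α = τ/I = 85.03/8.682 = 9.795 rad/s².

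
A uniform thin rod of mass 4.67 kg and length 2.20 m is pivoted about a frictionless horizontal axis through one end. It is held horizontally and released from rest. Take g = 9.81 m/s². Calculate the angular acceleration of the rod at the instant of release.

α ≈ 6.69 rad/s²

About the pivot, I = (1/3)ML² = (1/3)(4.67)(2.20)² = 7.534 kg·m².
The weight acts at the center, a distance L/2 = 1.100 m from the pivot; τ = Mg(L/2) = 50.39 N·m.
α = τ/I = 50.39/7.534 = 6.689 rad/s².
(Equivalently α = (3g/(2L)) = 6.689 rad/s².)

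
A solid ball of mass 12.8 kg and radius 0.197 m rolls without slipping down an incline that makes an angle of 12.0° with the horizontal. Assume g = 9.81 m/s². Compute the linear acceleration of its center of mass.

Translation along the incline: Mg sinθ − f = Ma.
Rotation about the center: fR = Iα with I = (2/5)MR². No-slip gives a = αR, so f = (I/R²)a = (2/5)M a.
Substituting: Mg sinθ = (1 + 0.4000)Ma, so a = g sinθ/(1 + 0.4000) = (9.81) sin 12.0° / 1.400 = 1.457 m/s².

a ≈ 1.46 m/s²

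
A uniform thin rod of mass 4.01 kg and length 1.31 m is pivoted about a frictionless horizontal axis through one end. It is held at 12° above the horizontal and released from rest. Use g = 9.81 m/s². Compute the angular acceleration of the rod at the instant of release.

α ≈ 11.0 rad/s²

About the pivot, I = (1/3)ML² = (1/3)(4.01)(1.31)² = 2.294 kg·m².
The weight acts at the center, a distance L/2 = 0.6550 m from the pivot; τ = Mg(L/2) cos 12° = 25.20 N·m.
α = τ/I = 25.20/2.294 = 10.99 rad/s².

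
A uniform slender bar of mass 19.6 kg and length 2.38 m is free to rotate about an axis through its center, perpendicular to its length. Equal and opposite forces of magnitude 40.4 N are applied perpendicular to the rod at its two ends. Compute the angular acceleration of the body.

I = (1/12)ML² = (1/12)(19.6)(2.38)² = 9.252 kg·m².
The couple gives τ = F·(L/2) + F·(L/2) = F L = (40.4)(2.38) = 96.15 N·m.
From τ = Iα: α = 96.15/9.252 = 10.39 rad/s².

α ≈ 10.4 rad/s²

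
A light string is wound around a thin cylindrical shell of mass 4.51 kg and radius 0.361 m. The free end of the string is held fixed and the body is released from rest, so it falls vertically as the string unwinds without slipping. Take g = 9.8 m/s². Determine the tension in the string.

Translation: Mg − T = Ma. Rotation about the center: TR = Iα with I = MR².
With a = αR: T = (I/R²)a = M a, so Mg = (1 + 1.000)Ma.
a = g/(1 + 1.000) = 9.8/2.000 = 4.900 m/s².
T = 1.000·M·a = (1.000)(4.51)(4.900) = 22.10 N.

T ≈ 22.1 N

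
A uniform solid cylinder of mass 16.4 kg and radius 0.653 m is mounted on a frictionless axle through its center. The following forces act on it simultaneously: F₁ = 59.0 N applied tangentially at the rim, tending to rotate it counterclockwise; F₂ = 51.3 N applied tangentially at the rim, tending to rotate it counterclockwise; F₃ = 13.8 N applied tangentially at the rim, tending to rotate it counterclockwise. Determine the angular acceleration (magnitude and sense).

I = ½MR² = (1/2)(16.4)(0.653)² = 3.497 kg·m².
Taking counterclockwise as positive: τ₁ = +(59.0)(0.653) = +38.53 N·m; τ₂ = +(51.3)(0.653) = +33.50 N·m; τ₃ = +(13.8)(0.653) = +9.011 N·m.
Net torque τ = 81.04 N·m.
α = τ/I = 81.04/3.497 = 23.18 rad/s².

α ≈ 23.2 rad/s², counterclockwise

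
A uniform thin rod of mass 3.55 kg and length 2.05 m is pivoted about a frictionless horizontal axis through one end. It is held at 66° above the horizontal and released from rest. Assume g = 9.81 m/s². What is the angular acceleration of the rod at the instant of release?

α ≈ 2.92 rad/s²

About the pivot, I = (1/3)ML² = (1/3)(3.55)(2.05)² = 4.973 kg·m².
The weight acts at the center, a distance L/2 = 1.025 m from the pivot; τ = Mg(L/2) cos 66° = 14.52 N·m.
α = τ/I = 14.52/4.973 = 2.920 rad/s².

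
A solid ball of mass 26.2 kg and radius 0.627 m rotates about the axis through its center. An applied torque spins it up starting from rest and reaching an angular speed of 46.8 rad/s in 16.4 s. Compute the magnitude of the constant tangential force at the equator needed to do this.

I = (2/5)MR² = (2/5)(26.2)(0.627)² = 4.120 kg·m².
α = Δω/Δt = (46.8 − 0)/16.4 = 2.854 rad/s².
The required torque is τ = Iα = (4.120)(2.854) = 11.76 N·m.
A tangential force at the equator gives τ = FR, so F = τ/R = 11.76/0.627 = 18.75 N.

F ≈ 18.8 N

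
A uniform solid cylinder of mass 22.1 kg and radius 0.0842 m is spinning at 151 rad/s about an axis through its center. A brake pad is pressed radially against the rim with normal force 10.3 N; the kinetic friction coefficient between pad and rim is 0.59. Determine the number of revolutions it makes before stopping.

≈ 278 revolutions

I = ½MR² = (1/2)(22.1)(0.0842)² = 0.07834 kg·m².
Friction force f = μN = (0.59)(10.3) = 6.077 N at the rim; torque magnitude τ = fR = 0.5117 N·m, opposing ω.
|α| = τ/I = 0.5117/0.07834 = 6.532 rad/s² (deceleration).
ω² = ω₀² − 2|α|θ with ω = 0 ⇒ θ = ω₀²/(2|α|) = 1745 rad = 277.8 rev.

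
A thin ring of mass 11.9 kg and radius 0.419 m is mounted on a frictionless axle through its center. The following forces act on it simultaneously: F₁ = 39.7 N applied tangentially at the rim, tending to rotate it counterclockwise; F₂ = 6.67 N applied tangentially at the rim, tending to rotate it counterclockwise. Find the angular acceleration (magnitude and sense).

α ≈ 9.30 rad/s², counterclockwise

I = MR² = (11.9)(0.419)² = 2.089 kg·m².
Taking counterclockwise as positive: τ₁ = +(39.7)(0.419) = +16.63 N·m; τ₂ = +(6.67)(0.419) = +2.795 N·m.
Net torque τ = 19.43 N·m.
α = τ/I = 19.43/2.089 = 9.300 rad/s².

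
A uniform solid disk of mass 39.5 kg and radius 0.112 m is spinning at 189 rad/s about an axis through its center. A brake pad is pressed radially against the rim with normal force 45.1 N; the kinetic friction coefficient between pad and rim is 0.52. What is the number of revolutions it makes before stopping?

≈ 268 revolutions

I = ½MR² = (1/2)(39.5)(0.112)² = 0.2477 kg·m².
Friction force f = μN = (0.52)(45.1) = 23.45 N at the rim; torque magnitude τ = fR = 2.627 N·m, opposing ω.
|α| = τ/I = 2.627/0.2477 = 10.60 rad/s² (deceleration).
ω² = ω₀² − 2|α|θ with ω = 0 ⇒ θ = ω₀²/(2|α|) = 1685 rad = 268.1 rev.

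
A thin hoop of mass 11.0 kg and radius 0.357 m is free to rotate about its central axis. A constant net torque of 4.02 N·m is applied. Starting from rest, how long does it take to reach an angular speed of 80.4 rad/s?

t ≈ 28.0 s

I = MR² = (11.0)(0.357)² = 1.402 kg·m².
α = τ/I = 4.02/1.402 = 2.867 rad/s².
ω = αt ⇒ t = ω/α = 80.4/2.867 = 28.04 s.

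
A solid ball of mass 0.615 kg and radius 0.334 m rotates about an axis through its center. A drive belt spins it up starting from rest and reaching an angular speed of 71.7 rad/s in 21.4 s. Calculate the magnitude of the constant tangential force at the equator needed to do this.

F ≈ 0.275 N

I = (2/5)MR² = (2/5)(0.615)(0.334)² = 0.02744 kg·m².
α = Δω/Δt = (71.7 − 0)/21.4 = 3.350 rad/s².
The required torque is τ = Iα = (0.02744)(3.350) = 0.09195 N·m.
A tangential force at the equator gives τ = FR, so F = τ/R = 0.09195/0.334 = 0.2753 N.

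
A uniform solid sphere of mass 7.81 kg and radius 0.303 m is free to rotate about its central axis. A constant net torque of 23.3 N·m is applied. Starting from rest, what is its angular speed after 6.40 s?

I = (2/5)MR² = (2/5)(7.81)(0.303)² = 0.2868 kg·m².
α = τ/I = 23.3/0.2868 = 81.24 rad/s².
ω = ω₀ + αt = 0 + (81.24)(6.40) = 519.9 rad/s.

ω ≈ 520 rad/s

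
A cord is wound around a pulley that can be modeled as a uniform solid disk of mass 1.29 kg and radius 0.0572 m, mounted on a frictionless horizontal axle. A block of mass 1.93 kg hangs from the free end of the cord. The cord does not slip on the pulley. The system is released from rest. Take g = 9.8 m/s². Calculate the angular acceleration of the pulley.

α ≈ 128 rad/s²

I = ½MR² = (1/2)(1.29)(0.0572)² = 0.002110 kg·m².
Block: mg − T = ma. Pulley: TR = Iα. No-slip: a = αR, so T = (I/R²)a = 0.6450·a.
Then mg = (m + 0.6450)a, so a = (1.93)(9.8)/(1.93 + 0.6450) = 7.345 m/s².
α = a/R = 7.345/0.0572 = 128.4 rad/s².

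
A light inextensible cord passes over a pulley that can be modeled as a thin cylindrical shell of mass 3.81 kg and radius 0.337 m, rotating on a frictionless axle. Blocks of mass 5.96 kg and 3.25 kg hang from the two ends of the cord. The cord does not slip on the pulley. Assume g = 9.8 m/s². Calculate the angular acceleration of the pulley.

I = MR² = (3.81)(0.337)² = 0.4327 kg·m².
Heavier block: m₁g − T₁ = m₁a. Lighter block: T₂ − m₂g = m₂a.
Pulley: (T₁ − T₂)R = Iα = I(a/R), so T₁ − T₂ = (I/R²)a = 1·M_p a = 3.810·a.
Adding the three: (m₁ − m₂)g = (m₁ + m₂ + 3.810)a, so a = (5.96 − 3.25)(9.8)/(5.96 + 3.25 + 3.810) = 2.040 m/s².
α = a/R = 2.040/0.337 = 6.053 rad/s².

α ≈ 6.05 rad/s²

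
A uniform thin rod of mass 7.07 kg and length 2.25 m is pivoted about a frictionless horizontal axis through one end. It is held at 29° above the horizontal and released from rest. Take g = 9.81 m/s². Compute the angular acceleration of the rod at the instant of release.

About the pivot, I = (1/3)ML² = (1/3)(7.07)(2.25)² = 11.93 kg·m².
The weight acts at the center, a distance L/2 = 1.125 m from the pivot; τ = Mg(L/2) cos 29° = 68.24 N·m.
α = τ/I = 68.24/11.93 = 5.720 rad/s².

α ≈ 5.72 rad/s²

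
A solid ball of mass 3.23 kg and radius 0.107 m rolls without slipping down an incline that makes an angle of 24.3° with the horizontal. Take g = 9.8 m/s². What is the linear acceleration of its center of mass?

Translation along the incline: Mg sinθ − f = Ma.
Rotation about the center: fR = Iα with I = (2/5)MR². No-slip gives a = αR, so f = (I/R²)a = (2/5)M a.
Substituting: Mg sinθ = (1 + 0.4000)Ma, so a = g sinθ/(1 + 0.4000) = (9.8) sin 24.3° / 1.400 = 2.881 m/s².

a ≈ 2.88 m/s²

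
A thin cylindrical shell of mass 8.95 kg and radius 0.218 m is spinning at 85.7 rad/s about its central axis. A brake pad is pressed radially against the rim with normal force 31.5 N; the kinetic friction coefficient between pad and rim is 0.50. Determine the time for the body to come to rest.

t ≈ 10.6 s

I = MR² = (8.95)(0.218)² = 0.4253 kg·m².
Friction force f = μN = (0.50)(31.5) = 15.75 N at the rim; torque magnitude τ = fR = 3.433 N·m, opposing ω.
|α| = τ/I = 3.433/0.4253 = 8.072 rad/s² (deceleration).
0 = ω₀ − |α|t ⇒ t = ω₀/|α| = 85.7/8.072 = 10.62 s.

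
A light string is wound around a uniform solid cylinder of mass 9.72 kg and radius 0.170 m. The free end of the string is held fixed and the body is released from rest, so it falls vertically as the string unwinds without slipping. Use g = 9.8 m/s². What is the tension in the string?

Translation: Mg − T = Ma. Rotation about the center: TR = Iα with I = ½MR².
With a = αR: T = (I/R²)a = (1/2)M a, so Mg = (1 + 0.5000)Ma.
a = g/(1 + 0.5000) = 9.8/1.500 = 6.533 m/s².
T = 0.5000·M·a = (0.5000)(9.72)(6.533) = 31.75 N.

T ≈ 31.8 N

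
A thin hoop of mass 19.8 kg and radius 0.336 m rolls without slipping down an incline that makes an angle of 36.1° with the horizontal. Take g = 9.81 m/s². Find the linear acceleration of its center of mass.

Translation along the incline: Mg sinθ − f = Ma.
Rotation about the center: fR = Iα with I = MR². No-slip gives a = αR, so f = (I/R²)a = M a.
Substituting: Mg sinθ = (1 + 1.000)Ma, so a = g sinθ/(1 + 1.000) = (9.81) sin 36.1° / 2.000 = 2.890 m/s².

a ≈ 2.89 m/s²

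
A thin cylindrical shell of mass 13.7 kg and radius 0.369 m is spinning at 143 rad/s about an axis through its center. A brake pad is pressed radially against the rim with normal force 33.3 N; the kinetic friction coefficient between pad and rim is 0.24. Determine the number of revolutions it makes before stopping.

I = MR² = (13.7)(0.369)² = 1.865 kg·m².
Friction force f = μN = (0.24)(33.3) = 7.992 N at the rim; torque magnitude τ = fR = 2.949 N·m, opposing ω.
|α| = τ/I = 2.949/1.865 = 1.581 rad/s² (deceleration).
ω² = ω₀² − 2|α|θ with ω = 0 ⇒ θ = ω₀²/(2|α|) = 6467 rad = 1029 rev.

≈ 1030 revolutions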